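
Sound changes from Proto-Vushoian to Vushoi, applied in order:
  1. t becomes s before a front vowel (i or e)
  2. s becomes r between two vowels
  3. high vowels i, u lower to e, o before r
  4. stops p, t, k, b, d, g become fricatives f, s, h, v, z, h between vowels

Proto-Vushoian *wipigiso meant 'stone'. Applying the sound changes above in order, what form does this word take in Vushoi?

Vushoi: start from *wipigiso.
  rule 1: no change — wipigiso
  rule 2 (rhotacism): wipigiso → wipigiro
  rule 3 (pre-rhotic lowering): wipigiro → wipigero
  rule 4 (intervocalic lenition): wipigero → wifihero
  ⇒ Vushoi wifihero

wifihero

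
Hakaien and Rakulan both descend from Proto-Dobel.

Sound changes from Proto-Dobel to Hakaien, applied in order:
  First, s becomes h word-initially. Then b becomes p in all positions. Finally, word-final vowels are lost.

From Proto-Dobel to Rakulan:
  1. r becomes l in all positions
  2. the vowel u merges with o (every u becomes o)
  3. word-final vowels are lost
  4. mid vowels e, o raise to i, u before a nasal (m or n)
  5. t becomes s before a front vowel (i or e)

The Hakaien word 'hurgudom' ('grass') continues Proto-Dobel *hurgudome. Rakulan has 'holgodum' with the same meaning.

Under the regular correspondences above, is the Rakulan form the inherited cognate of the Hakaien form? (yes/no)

yes

Derive the expected Rakulan reflex of *hurgudome:
Rakulan: *hurgudome > hulgudome > holgodome > holgodom > holgodum  (by unconditioned shift, vowel merger, apocope, pre-nasal raising)
Rakulan 'holgodum' matches the regular reflex exactly, so the pair is cognate.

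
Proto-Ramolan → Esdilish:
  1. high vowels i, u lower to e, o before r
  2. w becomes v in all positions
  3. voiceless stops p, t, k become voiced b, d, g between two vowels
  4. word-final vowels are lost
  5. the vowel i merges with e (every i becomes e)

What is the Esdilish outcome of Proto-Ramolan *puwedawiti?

Esdilish: start from *puwedawiti.
  rule 1: no change — puwedawiti
  rule 2 (unconditioned shift): puwedawiti → puvedaviti
  rule 3 (intervocalic voicing): puvedaviti → puvedavidi
  rule 4 (apocope): puvedavidi → puvedavid
  rule 5 (vowel merger): puvedavid → puvedaved
  ⇒ Esdilish puvedaved

puvedaved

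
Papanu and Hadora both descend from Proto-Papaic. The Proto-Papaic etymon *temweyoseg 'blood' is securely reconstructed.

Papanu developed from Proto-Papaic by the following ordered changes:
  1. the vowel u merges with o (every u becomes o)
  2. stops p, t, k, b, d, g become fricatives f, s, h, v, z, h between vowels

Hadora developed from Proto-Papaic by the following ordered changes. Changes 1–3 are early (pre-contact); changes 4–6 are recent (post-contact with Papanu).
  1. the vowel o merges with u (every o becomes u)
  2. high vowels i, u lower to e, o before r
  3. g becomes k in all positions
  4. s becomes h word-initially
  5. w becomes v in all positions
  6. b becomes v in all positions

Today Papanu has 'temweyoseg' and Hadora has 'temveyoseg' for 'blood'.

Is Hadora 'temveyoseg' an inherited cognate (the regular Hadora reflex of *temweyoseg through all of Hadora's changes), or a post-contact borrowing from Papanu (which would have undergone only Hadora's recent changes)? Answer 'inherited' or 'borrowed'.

borrowed

If inherited, *temweyoseg would pass through all of Hadora's changes:
Hadora: *temweyoseg > temweyuseg > temweyusek > temveyusek  (by vowel merger, unconditioned shift, unconditioned shift)
If borrowed from Papanu 'temweyoseg' after the early changes, it would undergo only the recent ones:
  rule 4 (debuccalisation): no change (temweyoseg)
  rule 5 (unconditioned shift): temweyoseg → temveyoseg
  rule 6 (unconditioned shift): no change (temveyoseg)
  ⇒ as a loan: temveyoseg
Hadora 'temveyoseg' matches the loan outcome 'temveyoseg', not the inherited 'temveyusek' — it skipped the early Hadora changes, so it was borrowed from Papanu.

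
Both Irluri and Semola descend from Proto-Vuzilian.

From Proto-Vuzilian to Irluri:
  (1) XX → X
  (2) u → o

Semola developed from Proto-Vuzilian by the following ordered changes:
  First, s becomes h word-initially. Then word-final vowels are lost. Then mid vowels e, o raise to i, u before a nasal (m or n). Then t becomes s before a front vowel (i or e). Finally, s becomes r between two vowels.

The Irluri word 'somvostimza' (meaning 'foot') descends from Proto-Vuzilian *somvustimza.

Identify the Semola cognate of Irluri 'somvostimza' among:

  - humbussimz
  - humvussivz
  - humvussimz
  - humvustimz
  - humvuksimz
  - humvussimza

Semola: *somvustimza > homvustimza > homvustimz > humvustimz > humvussimz  (by debuccalisation, apocope, pre-nasal raising, palatalisation)

humvussimz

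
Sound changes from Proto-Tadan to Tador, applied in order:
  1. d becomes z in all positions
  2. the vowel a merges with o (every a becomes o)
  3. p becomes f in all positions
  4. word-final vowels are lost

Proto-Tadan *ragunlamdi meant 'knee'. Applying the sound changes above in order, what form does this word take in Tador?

rogunlomz

Tador: start from *ragunlamdi.
  rule 1 (unconditioned shift): ragunlamdi → ragunlamzi
  rule 2 (vowel merger): ragunlamzi → rogunlomzi
  rule 3: no change — rogunlomzi
  rule 4 (apocope): rogunlomzi → rogunlomz
  ⇒ Tador rogunlomz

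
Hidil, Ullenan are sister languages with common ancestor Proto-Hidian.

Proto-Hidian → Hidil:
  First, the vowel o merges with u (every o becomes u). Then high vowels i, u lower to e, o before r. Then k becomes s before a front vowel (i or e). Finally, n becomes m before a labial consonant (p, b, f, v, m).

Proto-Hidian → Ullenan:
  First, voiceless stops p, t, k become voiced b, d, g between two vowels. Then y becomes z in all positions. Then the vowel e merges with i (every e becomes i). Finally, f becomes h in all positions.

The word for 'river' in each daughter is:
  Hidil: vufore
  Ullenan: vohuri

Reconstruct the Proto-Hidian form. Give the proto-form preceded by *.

Position 6: Hidil has e, Ullenan has i. Taking the neighbouring segments as reconstructed: Hidil e can only go back to *e; Ullenan i could go back to *e or *i — the one source consistent with every daughter is *e.
Position 4: Hidil has o, Ullenan has u. Ullenan preserves u here (none of its changes turn any other segment into u), so the proto-segment is *u.
Verify the candidate proto-form against each daughter:
Hidil: start from *vofure.
  rule 1 (vowel merger): vofure → vufure
  rule 2 (pre-rhotic lowering): vufure → vufore
  rule 3: no change — vufore
  rule 4: no change — vufore
  ⇒ Hidil vufore
Ullenan: *vofure > vofuri > vohuri  (by vowel merger, unconditioned shift)
*vofure is the unique common source.

*vofure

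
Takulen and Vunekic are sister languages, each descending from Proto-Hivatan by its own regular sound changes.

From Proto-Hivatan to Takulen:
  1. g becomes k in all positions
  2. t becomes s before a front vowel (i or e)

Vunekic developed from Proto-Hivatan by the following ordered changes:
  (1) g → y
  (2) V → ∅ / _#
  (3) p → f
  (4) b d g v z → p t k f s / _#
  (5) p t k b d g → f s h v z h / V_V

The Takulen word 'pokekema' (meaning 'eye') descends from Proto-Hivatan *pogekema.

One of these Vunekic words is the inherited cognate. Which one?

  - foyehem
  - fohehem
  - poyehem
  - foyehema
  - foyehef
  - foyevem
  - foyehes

Vunekic: *pogekema > poyekema > poyekem > foyekem > foyehem  (by unconditioned shift, apocope, unconditioned shift, intervocalic lenition)

foyehem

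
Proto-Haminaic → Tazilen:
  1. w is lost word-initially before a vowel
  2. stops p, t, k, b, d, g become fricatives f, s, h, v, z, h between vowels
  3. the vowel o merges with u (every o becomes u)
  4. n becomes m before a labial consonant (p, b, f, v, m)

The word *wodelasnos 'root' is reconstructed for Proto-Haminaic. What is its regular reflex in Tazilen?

Tazilen: start from *wodelasnos.
  rule 1 (glide loss): wodelasnos → odelasnos
  rule 2 (intervocalic lenition): odelasnos → ozelasnos
  rule 3 (vowel merger): ozelasnos → uzelasnus
  rule 4: no change — uzelasnus
  ⇒ Tazilen uzelasnus

uzelasnus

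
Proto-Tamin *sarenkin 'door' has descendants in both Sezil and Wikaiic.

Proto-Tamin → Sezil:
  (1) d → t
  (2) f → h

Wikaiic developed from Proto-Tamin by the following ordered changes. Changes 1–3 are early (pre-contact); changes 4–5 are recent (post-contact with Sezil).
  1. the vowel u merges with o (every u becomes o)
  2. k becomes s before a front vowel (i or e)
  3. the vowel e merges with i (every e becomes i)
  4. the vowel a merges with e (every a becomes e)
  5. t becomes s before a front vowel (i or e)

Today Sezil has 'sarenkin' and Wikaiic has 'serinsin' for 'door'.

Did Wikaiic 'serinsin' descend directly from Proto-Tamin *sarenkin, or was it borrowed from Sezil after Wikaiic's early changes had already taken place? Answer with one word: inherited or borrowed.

inherited

If inherited, *sarenkin would pass through all of Wikaiic's changes:
Wikaiic: *sarenkin
  sarenkin (rule 1 does not apply)
  sarenkin → sarensin   [palatalisation]
  sarensin → sarinsin   [vowel merger]
  sarinsin → serinsin   [vowel merger]
  serinsin (rule 5 does not apply)
  giving Wikaiic serinsin.
If borrowed from Sezil 'sarenkin' after the early changes, it would undergo only the recent ones:
  rule 4 (vowel merger): sarenkin → serenkin
  rule 5 (palatalisation): no change (serenkin)
  ⇒ as a loan: serenkin
Wikaiic 'serinsin' matches the inherited outcome exactly, so it is an inherited cognate, not a loan.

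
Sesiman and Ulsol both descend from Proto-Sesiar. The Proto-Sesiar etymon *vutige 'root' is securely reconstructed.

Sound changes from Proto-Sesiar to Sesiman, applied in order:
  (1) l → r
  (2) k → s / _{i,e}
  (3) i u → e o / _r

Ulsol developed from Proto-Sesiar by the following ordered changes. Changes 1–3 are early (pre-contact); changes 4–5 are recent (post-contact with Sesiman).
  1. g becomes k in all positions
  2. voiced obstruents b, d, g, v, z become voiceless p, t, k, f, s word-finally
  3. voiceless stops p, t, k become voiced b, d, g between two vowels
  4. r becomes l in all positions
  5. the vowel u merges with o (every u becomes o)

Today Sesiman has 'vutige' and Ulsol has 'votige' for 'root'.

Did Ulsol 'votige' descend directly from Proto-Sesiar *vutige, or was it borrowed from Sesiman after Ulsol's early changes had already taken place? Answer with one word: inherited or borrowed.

If inherited, *vutige would pass through all of Ulsol's changes:
Ulsol: *vutige > vutike > vudige > vodige  (by unconditioned shift, intervocalic voicing, vowel merger)
If borrowed from Sesiman 'vutige' after the early changes, it would undergo only the recent ones:
  rule 4 (unconditioned shift): no change (vutige)
  rule 5 (vowel merger): vutige → votige
  ⇒ as a loan: votige
Ulsol 'votige' matches the loan outcome 'votige', not the inherited 'vodige' — it skipped the early Ulsol changes, so it was borrowed from Sesiman.

borrowed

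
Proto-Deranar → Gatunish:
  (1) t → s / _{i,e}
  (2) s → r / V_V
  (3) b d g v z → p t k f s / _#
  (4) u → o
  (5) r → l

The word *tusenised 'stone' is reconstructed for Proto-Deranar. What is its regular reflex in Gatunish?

tolenilet

Gatunish: start from *tusenised.
  rule 1: no change — tusenised
  rule 2 (rhotacism): tusenised → turenired
  rule 3 (final devoicing): turenired → tureniret
  rule 4 (vowel merger): tureniret → toreniret
  rule 5 (unconditioned shift): toreniret → tolenilet
  ⇒ Gatunish tolenilet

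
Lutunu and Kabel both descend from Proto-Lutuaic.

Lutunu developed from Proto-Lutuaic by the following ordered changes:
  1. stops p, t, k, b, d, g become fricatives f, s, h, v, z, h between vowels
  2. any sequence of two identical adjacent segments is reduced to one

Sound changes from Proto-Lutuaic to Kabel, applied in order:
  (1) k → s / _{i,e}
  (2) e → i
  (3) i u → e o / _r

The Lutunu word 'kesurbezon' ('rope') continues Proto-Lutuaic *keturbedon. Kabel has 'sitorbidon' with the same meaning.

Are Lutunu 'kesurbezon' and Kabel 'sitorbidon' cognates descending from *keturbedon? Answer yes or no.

yes

Derive the expected Kabel reflex of *keturbedon:
Kabel: start from *keturbedon.
  rule 1 (palatalisation): keturbedon → seturbedon
  rule 2 (vowel merger): seturbedon → siturbidon
  rule 3 (pre-rhotic lowering): siturbidon → sitorbidon
  ⇒ Kabel sitorbidon
Kabel 'sitorbidon' matches the regular reflex exactly, so the pair is cognate.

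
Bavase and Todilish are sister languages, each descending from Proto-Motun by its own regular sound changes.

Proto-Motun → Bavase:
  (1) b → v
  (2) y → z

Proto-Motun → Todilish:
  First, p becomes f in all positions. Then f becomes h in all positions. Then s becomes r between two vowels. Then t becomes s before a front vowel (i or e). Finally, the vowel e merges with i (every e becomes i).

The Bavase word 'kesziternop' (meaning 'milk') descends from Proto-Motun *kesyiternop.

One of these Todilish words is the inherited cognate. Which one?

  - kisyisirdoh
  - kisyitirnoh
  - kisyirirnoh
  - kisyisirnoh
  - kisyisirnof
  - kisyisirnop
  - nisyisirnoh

kisyisirnoh

Todilish: *kesyiternop
  kesyiternop → kesyiternof   [unconditioned shift]
  kesyiternof → kesyiternoh   [unconditioned shift]
  kesyiternoh (rule 3 does not apply)
  kesyiternoh → kesyisernoh   [palatalisation]
  kesyisernoh → kisyisirnoh   [vowel merger]
  giving Todilish kisyisirnoh.
The other candidates each miss or misapply at least one Todilish change.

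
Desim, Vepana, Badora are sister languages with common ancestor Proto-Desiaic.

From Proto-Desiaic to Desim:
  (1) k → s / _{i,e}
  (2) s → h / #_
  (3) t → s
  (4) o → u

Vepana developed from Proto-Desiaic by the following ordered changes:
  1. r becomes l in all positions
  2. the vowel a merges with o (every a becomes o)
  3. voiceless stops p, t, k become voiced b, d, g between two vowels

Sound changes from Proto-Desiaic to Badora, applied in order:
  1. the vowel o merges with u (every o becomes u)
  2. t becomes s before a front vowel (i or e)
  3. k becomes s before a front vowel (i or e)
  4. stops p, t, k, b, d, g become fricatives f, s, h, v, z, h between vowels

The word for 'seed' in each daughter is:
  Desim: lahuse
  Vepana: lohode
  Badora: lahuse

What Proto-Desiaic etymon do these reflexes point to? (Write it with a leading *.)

*lahote

Position 4: Desim has u, Vepana has o, Badora has u. Taking the neighbouring segments as reconstructed: Desim u could go back to *o or *u; Vepana o could go back to *a or *o; Badora u could go back to *o or *u — the one source consistent with every daughter is *o.
Position 5: Desim has s, Vepana has d, Badora has s. Taking the neighbouring segments as reconstructed: Desim s could go back to *t or *k or *s; Vepana d could go back to *t or *d; Badora s could go back to *t or *k or *s — the one source consistent with every daughter is *t.
Position 2: Desim has a, Vepana has o, Badora has a. Desim preserves a here (none of its changes turn any other segment into a), so the proto-segment is *a.
The remaining positions agree across the daughters. Check the candidate against every language:
Desim: *lahote > lahose > lahuse  (by unconditioned shift, vowel merger)
Vepana: start from *lahote.
  rule 1: no change — lahote
  rule 2 (vowel merger): lahote → lohote
  rule 3 (intervocalic voicing): lohote → lohode
  ⇒ Vepana lohode
Badora: *lahote
  lahote → lahute   [vowel merger]
  lahute → lahuse   [palatalisation]
  lahuse (rule 3 does not apply)
  lahuse (rule 4 does not apply)
  giving Badora lahuse.
*lahote is the unique common source.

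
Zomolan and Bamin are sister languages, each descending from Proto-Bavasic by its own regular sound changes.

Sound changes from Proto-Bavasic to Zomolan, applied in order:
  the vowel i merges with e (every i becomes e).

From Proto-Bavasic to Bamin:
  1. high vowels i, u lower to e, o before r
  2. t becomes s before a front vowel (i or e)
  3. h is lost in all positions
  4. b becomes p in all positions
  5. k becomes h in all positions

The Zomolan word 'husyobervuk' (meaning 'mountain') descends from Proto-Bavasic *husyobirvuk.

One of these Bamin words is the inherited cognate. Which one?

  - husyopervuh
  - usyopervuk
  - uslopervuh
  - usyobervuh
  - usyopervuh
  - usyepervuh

Bamin: *husyobirvuk > husyobervuk > usyobervuk > usyopervuk > usyopervuh  (by pre-rhotic lowering, h-loss, unconditioned shift, unconditioned shift)

usyopervuh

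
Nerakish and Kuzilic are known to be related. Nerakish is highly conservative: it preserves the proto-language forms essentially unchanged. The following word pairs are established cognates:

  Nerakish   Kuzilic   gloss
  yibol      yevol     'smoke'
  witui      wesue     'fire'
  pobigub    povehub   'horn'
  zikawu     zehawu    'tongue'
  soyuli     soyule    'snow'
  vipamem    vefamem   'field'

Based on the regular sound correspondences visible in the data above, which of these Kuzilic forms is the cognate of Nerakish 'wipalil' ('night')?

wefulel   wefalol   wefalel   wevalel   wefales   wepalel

vipamem ~ vefamem — Nerakish i corresponds to Kuzilic e after a consonant, before a labial obstruent.
vipamem ~ vefamem — Nerakish p corresponds to Kuzilic f between vowels (before a back vowel).
witui ~ wesue, pobigub ~ povehub — Nerakish i corresponds to Kuzilic e after a consonant, before a consonant other than r, m, n, p, b, f, v.
Applying these to Nerakish 'wipalil':
  wipalil → wepalil   (i→e after a consonant, before a labial obstruent)
  wepalil → wefalil   (p→f between vowels (before a back vowel))
  wefalil → wefalel   (i→e after a consonant, before a consonant other than r, m, n, p, b, f, v)
So the Kuzilic cognate is 'wefalel'.

wefalel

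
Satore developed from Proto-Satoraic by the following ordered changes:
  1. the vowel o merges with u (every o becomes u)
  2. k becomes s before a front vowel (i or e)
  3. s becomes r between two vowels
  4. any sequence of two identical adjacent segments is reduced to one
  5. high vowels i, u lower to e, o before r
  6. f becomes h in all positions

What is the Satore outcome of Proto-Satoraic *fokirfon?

Satore: *fokirfon
  fokirfon → fukirfun   [vowel merger]
  fukirfun → fusirfun   [palatalisation]
  fusirfun → furirfun   [rhotacism]
  furirfun (rule 4 does not apply)
  furirfun → forerfun   [pre-rhotic lowering]
  forerfun → horerhun   [unconditioned shift]
  giving Satore horerhun.

horerhun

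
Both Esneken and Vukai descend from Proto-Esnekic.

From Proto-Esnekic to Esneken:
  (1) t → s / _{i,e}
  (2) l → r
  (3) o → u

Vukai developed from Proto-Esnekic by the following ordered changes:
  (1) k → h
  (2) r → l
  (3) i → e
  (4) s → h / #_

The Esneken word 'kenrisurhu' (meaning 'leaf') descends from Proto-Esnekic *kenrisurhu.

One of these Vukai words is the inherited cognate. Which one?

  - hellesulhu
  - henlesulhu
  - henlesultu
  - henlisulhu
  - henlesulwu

henlesulhu

Vukai: start from *kenrisurhu.
  rule 1 (unconditioned shift): kenrisurhu → henrisurhu
  rule 2 (unconditioned shift): henrisurhu → henlisulhu
  rule 3 (vowel merger): henlisulhu → henlesulhu
  rule 4: no change — henlesulhu
  ⇒ Vukai henlesulhu
Only 'henlesulhu' matches the regular Vukai development of *kenrisurhu.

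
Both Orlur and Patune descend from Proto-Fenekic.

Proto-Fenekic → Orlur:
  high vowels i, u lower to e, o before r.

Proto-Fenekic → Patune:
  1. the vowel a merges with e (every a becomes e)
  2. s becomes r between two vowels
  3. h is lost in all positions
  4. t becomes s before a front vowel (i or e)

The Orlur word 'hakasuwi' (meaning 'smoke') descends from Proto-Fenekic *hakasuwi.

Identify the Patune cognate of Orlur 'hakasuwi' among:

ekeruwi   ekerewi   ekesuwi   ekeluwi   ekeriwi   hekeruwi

Patune: *hakasuwi
  hakasuwi → hekesuwi   [vowel merger]
  hekesuwi → hekeruwi   [rhotacism]
  hekeruwi → ekeruwi   [h-loss]
  ekeruwi (rule 4 does not apply)
  giving Patune ekeruwi.
Among the options, 'ekeruwi' alone shows every Patune change applied in order.

ekeruwi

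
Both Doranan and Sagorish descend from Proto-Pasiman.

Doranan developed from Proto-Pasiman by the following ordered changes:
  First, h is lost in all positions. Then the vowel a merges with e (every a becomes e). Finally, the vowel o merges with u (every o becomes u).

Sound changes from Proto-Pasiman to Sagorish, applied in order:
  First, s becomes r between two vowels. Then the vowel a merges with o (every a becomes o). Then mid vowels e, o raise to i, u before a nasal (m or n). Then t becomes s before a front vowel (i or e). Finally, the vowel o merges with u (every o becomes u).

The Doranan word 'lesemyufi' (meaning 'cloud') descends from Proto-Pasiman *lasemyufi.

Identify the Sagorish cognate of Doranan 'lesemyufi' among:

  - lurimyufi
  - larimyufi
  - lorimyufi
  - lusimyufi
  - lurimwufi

Sagorish: *lasemyufi > laremyufi > loremyufi > lorimyufi > lurimyufi  (by rhotacism, vowel merger, pre-nasal raising, vowel merger)

lurimyufi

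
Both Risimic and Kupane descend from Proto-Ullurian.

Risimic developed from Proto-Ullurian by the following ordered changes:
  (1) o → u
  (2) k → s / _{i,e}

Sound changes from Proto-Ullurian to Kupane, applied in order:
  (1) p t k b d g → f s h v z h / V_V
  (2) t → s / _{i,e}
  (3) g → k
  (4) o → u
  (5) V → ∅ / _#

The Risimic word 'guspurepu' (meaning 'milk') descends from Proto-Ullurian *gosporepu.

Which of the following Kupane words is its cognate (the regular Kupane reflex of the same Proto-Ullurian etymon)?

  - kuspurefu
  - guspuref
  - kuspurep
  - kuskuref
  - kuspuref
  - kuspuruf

Kupane: start from *gosporepu.
  rule 1 (intervocalic lenition): gosporepu → gosporefu
  rule 2: no change — gosporefu
  rule 3 (unconditioned shift): gosporefu → kosporefu
  rule 4 (vowel merger): kosporefu → kuspurefu
  rule 5 (apocope): kuspurefu → kuspuref
  ⇒ Kupane kuspuref
Only 'kuspuref' matches the regular Kupane development of *gosporepu.

kuspuref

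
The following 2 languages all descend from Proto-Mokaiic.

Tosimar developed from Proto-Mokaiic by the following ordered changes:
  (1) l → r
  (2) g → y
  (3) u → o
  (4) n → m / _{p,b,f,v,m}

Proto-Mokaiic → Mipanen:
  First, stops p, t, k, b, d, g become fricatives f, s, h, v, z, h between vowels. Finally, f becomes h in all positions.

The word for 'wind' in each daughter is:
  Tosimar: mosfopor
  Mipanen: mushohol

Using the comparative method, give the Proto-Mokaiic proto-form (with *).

Position 2: Tosimar has o, Mipanen has u. Mipanen preserves u here (none of its changes turn any other segment into u), so the proto-segment is *u.
Position 6: Tosimar has p, Mipanen has h. Tosimar preserves p here (none of its changes turn any other segment into p), so the proto-segment is *p.
Verify the candidate proto-form against each daughter:
Tosimar: start from *musfopol.
  rule 1 (unconditioned shift): musfopol → musfopor
  rule 2: no change — musfopor
  rule 3 (vowel merger): musfopor → mosfopor
  rule 4: no change — mosfopor
  ⇒ Tosimar mosfopor
Mipanen: *musfopol > musfofol > mushohol  (by intervocalic lenition, unconditioned shift)
*musfopol is the unique common source.

*musfopol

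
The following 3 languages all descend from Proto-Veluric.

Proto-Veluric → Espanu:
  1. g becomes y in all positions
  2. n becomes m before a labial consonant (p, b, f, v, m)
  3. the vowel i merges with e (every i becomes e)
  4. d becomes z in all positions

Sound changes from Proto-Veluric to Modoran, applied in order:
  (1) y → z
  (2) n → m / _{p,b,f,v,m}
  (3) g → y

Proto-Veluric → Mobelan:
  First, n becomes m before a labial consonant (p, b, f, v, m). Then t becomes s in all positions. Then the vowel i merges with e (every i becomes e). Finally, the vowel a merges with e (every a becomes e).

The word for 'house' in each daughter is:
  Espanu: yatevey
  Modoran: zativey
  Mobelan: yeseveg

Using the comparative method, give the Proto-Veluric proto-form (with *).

*yativeg

Position 4: Espanu has e, Modoran has i, Mobelan has e. Modoran preserves i here (none of its changes turn any other segment into i), so the proto-segment is *i.
Position 7: Espanu has y, Modoran has y, Mobelan has g. Mobelan preserves g here (none of its changes turn any other segment into g), so the proto-segment is *g.
Continuing position by position gives *yativeg; check it forward:
Espanu: *yativeg > yativey > yatevey  (by unconditioned shift, vowel merger)
Modoran: *yativeg
  yativeg → zativeg   [unconditioned shift]
  zativeg (rule 2 does not apply)
  zativeg → zativey   [unconditioned shift]
  giving Modoran zativey.
Mobelan: *yativeg > yasiveg > yaseveg > yeseveg  (by unconditioned shift, vowel merger, vowel merger)
*yativeg is the unique common source.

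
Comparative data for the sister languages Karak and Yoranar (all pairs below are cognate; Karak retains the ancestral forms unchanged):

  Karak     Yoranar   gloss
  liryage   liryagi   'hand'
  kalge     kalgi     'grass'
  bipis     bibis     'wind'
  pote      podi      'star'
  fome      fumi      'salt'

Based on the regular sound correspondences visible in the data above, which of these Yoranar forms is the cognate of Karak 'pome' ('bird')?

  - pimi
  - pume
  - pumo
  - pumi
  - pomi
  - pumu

fome ~ fumi — Karak o corresponds to Yoranar u after a consonant, before a nasal.
liryage ~ liryagi, kalge ~ kalgi — Karak e corresponds to Yoranar i word-finally.
Applying these to Karak 'pome':
  pome → pume   (o→u after a consonant, before a nasal)
  pume → pumi   (e→i word-finally)
So the Yoranar cognate is 'pumi'.

pumi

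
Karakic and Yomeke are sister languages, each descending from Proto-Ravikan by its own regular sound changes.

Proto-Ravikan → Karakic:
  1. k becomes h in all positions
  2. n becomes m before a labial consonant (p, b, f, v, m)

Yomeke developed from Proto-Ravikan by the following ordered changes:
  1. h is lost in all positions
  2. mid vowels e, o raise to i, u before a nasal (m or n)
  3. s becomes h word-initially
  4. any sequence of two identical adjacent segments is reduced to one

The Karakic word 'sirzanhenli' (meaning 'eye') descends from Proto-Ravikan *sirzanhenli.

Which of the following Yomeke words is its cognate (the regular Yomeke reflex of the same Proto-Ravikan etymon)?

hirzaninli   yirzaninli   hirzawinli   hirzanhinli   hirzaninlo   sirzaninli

hirzaninli

Yomeke: *sirzanhenli > sirzanenli > sirzaninli > hirzaninli  (by h-loss, pre-nasal raising, debuccalisation)
Among the options, 'hirzaninli' alone shows every Yomeke change applied in order.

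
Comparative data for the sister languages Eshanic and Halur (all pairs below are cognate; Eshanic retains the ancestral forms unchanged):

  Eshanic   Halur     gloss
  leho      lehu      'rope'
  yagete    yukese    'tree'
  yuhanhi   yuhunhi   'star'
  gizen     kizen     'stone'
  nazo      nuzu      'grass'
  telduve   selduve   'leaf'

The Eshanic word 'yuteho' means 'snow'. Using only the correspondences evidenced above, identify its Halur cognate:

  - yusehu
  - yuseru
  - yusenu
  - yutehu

yusehu

yagete ~ yukese — Eshanic t corresponds to Halur s between vowels (before a front vowel).
leho ~ lehu, nazo ~ nuzu — Eshanic o corresponds to Halur u word-finally.
Applying these to Eshanic 'yuteho':
  yuteho → yuseho   (t→s between vowels (before a front vowel))
  yuseho → yusehu   (o→u word-finally)
So the Halur cognate is 'yusehu'.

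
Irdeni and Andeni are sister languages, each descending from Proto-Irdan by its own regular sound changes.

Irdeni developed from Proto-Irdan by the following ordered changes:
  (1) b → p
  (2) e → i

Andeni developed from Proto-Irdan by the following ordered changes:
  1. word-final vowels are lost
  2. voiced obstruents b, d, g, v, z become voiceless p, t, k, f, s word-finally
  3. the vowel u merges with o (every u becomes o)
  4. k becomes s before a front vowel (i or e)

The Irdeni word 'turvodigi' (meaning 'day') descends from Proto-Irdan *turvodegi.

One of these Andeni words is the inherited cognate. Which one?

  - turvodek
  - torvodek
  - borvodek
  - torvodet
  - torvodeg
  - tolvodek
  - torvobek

torvodek

Andeni: *turvodegi
  turvodegi → turvodeg   [apocope]
  turvodeg → turvodek   [final devoicing]
  turvodek → torvodek   [vowel merger]
  torvodek (rule 4 does not apply)
  giving Andeni torvodek.
The other candidates each miss or misapply at least one Andeni change.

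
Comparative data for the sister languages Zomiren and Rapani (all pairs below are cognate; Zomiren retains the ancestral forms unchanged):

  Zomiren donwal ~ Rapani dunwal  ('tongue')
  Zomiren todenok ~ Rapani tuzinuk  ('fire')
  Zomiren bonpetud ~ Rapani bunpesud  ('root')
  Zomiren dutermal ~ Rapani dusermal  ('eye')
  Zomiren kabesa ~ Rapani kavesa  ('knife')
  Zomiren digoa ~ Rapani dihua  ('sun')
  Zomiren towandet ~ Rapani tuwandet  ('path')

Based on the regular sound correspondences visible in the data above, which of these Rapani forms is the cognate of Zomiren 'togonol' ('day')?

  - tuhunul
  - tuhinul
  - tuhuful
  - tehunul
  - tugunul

tuhunul

todenok ~ tuzinuk, towandet ~ tuwandet — Zomiren o corresponds to Rapani u after a consonant, before a consonant other than r, m, n, p, b, f, v.
digoa ~ dihua — Zomiren g corresponds to Rapani h between vowels (before a back vowel).
donwal ~ dunwal, bonpetud ~ bunpesud — Zomiren o corresponds to Rapani u after a consonant, before a nasal.
Applying these to Zomiren 'togonol':
  togonol → tugonol   (o→u after a consonant, before a consonant other than r, m, n, p, b, f, v)
  tugonol → tuhonol   (g→h between vowels (before a back vowel))
  tuhonol → tuhunol   (o→u after a consonant, before a nasal)
  tuhunol → tuhunul   (o→u after a consonant, before a consonant other than r, m, n, p, b, f, v)
So the Rapani cognate is 'tuhunul'.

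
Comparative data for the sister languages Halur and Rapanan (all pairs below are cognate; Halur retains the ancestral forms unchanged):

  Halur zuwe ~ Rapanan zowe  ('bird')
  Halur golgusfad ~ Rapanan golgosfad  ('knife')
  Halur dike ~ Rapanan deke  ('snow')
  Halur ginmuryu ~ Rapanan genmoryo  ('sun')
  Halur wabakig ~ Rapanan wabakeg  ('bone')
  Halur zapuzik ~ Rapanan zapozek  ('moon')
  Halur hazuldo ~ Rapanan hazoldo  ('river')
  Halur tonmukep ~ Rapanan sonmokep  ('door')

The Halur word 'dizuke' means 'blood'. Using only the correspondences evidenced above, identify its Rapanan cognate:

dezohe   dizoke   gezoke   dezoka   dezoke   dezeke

dezoke

dike ~ deke, wabakig ~ wabakeg — Halur i corresponds to Rapanan e after a consonant, before a consonant other than r, m, n, p, b, f, v.
zuwe ~ zowe, golgusfad ~ golgosfad — Halur u corresponds to Rapanan o after a consonant, before a consonant other than r, m, n, p, b, f, v.
Applying these to Halur 'dizuke':
  dizuke → dezuke   (i→e after a consonant, before a consonant other than r, m, n, p, b, f, v)
  dezuke → dezoke   (u→o after a consonant, before a consonant other than r, m, n, p, b, f, v)
So the Rapanan cognate is 'dezoke'.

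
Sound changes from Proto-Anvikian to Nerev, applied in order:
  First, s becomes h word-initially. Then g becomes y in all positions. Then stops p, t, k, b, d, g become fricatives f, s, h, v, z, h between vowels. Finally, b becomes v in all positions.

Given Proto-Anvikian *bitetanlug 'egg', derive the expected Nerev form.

visesanluy

Nerev: *bitetanlug
  bitetanlug (rule 1 does not apply)
  bitetanlug → bitetanluy   [unconditioned shift]
  bitetanluy → bisesanluy   [intervocalic lenition]
  bisesanluy → visesanluy   [unconditioned shift]
  giving Nerev visesanluy.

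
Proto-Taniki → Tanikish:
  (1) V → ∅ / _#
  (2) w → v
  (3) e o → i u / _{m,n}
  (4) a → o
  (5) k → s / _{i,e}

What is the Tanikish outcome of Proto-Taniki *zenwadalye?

zinvodoly

Tanikish: *zenwadalye
  zenwadalye → zenwadaly   [apocope]
  zenwadaly → zenvadaly   [unconditioned shift]
  zenvadaly → zinvadaly   [pre-nasal raising]
  zinvadaly → zinvodoly   [vowel merger]
  zinvodoly (rule 5 does not apply)
  giving Tanikish zinvodoly.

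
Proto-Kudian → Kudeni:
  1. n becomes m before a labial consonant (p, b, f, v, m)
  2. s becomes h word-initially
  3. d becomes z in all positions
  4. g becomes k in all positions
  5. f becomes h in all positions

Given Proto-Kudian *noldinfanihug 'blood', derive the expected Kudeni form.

Kudeni: start from *noldinfanihug.
  rule 1 (nasal place assimilation): noldinfanihug → noldimfanihug
  rule 2: no change — noldimfanihug
  rule 3 (unconditioned shift): noldimfanihug → nolzimfanihug
  rule 4 (unconditioned shift): nolzimfanihug → nolzimfanihuk
  rule 5 (unconditioned shift): nolzimfanihuk → nolzimhanihuk
  ⇒ Kudeni nolzimhanihuk

nolzimhanihuk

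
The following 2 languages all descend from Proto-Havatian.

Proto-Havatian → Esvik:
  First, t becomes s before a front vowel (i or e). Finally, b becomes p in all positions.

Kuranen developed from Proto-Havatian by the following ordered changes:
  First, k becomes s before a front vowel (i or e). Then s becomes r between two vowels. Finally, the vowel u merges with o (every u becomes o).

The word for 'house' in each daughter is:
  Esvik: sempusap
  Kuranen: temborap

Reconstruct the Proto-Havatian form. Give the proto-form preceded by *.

*tembusap

Position 5: Esvik has u, Kuranen has o. Esvik preserves u here (none of its changes turn any other segment into u), so the proto-segment is *u.
Position 1: Esvik has s, Kuranen has t. Kuranen preserves t here (none of its changes turn any other segment into t), so the proto-segment is *t.
Continuing position by position gives *tembusap; check it forward:
Esvik: *tembusap
  tembusap → sembusap   [palatalisation]
  sembusap → sempusap   [unconditioned shift]
  giving Esvik sempusap.
Kuranen: start from *tembusap.
  rule 1: no change — tembusap
  rule 2 (rhotacism): tembusap → temburap
  rule 3 (vowel merger): temburap → temborap
  ⇒ Kuranen temborap
*tembusap is the unique common source.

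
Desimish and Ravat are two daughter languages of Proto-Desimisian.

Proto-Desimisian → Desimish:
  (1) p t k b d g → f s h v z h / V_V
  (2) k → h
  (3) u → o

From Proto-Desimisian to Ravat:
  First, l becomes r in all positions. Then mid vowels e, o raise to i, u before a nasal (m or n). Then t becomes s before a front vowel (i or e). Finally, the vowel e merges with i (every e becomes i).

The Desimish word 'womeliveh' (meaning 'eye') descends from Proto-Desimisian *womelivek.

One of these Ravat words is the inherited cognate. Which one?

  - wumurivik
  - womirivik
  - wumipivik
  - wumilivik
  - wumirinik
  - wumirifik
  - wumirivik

wumirivik

Ravat: *womelivek
  womelivek → womerivek   [unconditioned shift]
  womerivek → wumerivek   [pre-nasal raising]
  wumerivek (rule 3 does not apply)
  wumerivek → wumirivik   [vowel merger]
  giving Ravat wumirivik.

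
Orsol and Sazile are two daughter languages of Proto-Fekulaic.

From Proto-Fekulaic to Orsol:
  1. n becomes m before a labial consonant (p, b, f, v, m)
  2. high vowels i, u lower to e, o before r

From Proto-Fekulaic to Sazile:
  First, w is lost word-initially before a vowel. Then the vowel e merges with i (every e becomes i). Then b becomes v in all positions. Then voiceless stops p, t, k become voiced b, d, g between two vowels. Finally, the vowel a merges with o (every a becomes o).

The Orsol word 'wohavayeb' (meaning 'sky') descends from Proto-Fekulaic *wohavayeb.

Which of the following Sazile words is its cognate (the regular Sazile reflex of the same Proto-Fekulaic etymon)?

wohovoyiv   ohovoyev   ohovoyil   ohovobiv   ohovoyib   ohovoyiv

ohovoyiv

Sazile: *wohavayeb > ohavayeb > ohavayib > ohavayiv > ohovoyiv  (by glide loss, vowel merger, unconditioned shift, vowel merger)
The other candidates each miss or misapply at least one Sazile change.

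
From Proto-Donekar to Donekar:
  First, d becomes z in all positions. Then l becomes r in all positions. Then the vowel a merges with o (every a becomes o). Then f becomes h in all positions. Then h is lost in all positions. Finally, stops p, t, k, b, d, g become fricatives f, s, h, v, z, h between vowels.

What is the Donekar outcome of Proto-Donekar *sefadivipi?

seozivifi

Donekar: *sefadivipi > sefazivipi > sefozivipi > sehozivipi > seozivipi > seozivifi  (by unconditioned shift, vowel merger, unconditioned shift, h-loss, intervocalic lenition)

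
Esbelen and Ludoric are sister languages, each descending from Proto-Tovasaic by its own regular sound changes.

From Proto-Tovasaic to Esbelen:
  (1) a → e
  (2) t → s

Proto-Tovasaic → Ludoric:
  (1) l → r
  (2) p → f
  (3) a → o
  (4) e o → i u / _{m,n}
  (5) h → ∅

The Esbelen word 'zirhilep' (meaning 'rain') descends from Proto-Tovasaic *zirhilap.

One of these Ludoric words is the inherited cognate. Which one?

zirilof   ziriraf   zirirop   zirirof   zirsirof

zirirof

Ludoric: *zirhilap > zirhirap > zirhiraf > zirhirof > zirirof  (by unconditioned shift, unconditioned shift, vowel merger, h-loss)
The other candidates each miss or misapply at least one Ludoric change.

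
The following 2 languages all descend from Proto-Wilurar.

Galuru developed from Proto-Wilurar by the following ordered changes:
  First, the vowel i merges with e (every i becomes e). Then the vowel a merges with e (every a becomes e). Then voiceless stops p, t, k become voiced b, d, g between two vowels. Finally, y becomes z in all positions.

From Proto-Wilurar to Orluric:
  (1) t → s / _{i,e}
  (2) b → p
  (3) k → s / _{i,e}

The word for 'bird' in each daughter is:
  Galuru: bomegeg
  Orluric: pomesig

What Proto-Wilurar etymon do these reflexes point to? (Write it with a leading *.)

*bomekig

Position 6: Galuru has e, Orluric has i. Orluric preserves i here (none of its changes turn any other segment into i), so the proto-segment is *i.
Position 1: Galuru has b, Orluric has p. Taking the neighbouring segments as reconstructed: Galuru b can only go back to *b; Orluric p could go back to *p or *b — the one source consistent with every daughter is *b.
This points to *bomekig. Verify forward in each daughter:
Galuru: start from *bomekig.
  rule 1 (vowel merger): bomekig → bomekeg
  rule 2: no change — bomekeg
  rule 3 (intervocalic voicing): bomekeg → bomegeg
  rule 4: no change — bomegeg
  ⇒ Galuru bomegeg
Orluric: *bomekig
  bomekig (rule 1 does not apply)
  bomekig → pomekig   [unconditioned shift]
  pomekig → pomesig   [palatalisation]
  giving Orluric pomesig.
*bomekig is the unique common source.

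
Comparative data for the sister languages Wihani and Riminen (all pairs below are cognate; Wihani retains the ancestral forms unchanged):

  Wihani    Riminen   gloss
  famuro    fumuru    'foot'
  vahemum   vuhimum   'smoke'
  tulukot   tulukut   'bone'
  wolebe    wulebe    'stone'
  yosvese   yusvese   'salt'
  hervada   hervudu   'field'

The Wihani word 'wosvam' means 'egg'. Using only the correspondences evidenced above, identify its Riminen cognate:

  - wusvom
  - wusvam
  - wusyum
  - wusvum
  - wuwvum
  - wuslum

tulukot ~ tulukut, wolebe ~ wulebe — Wihani o corresponds to Riminen u after a consonant, before a consonant other than r, m, n, p, b, f, v.
famuro ~ fumuru — Wihani a corresponds to Riminen u after a consonant, before a nasal.
Applying these to Wihani 'wosvam':
  wosvam → wusvam   (o→u after a consonant, before a consonant other than r, m, n, p, b, f, v)
  wusvam → wusvum   (a→u after a consonant, before a nasal)
So the Riminen cognate is 'wusvum'.

wusvum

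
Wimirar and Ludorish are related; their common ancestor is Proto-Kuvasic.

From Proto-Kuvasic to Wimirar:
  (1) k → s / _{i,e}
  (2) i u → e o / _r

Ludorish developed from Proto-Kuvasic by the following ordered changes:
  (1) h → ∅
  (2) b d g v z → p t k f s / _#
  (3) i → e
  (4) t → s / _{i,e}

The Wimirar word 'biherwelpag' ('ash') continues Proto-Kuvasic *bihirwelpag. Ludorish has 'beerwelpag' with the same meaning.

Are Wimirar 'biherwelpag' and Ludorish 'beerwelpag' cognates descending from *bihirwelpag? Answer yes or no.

Derive the expected Ludorish reflex of *bihirwelpag:
Ludorish: *bihirwelpag > biirwelpag > biirwelpak > beerwelpak  (by h-loss, final devoicing, vowel merger)
The regular Ludorish reflex would be 'beerwelpak', but the attested form is 'beerwelpag'. The correspondence is irregular, so they are not cognates (the Ludorish form has a different source).

no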